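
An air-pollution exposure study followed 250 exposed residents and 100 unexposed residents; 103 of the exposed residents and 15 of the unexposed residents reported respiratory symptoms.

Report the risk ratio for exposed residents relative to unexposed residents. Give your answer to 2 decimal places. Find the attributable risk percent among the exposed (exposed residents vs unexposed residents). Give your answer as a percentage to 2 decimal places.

risk, exposed residents = 103/250 = 0.4120
risk, unexposed residents = 15/100 = 0.1500
RR = 0.4120 / 0.1500 = 2.75
AR% = (0.4120 − 0.1500) / 0.4120 = 0.6359 → 63.59%

RR = 2.75; AR% = 63.59%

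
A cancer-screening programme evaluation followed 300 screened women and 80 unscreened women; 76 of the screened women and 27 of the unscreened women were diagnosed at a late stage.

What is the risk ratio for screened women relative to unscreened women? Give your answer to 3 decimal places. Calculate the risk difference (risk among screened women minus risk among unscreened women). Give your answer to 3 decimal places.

RR = 0.751; RD = -0.084

risk, screened women = 76/300 = 0.2533
risk, unscreened women = 27/80 = 0.3375
RR = 0.2533 / 0.3375 = 0.751
risk difference = 0.2533 − 0.3375 = -0.084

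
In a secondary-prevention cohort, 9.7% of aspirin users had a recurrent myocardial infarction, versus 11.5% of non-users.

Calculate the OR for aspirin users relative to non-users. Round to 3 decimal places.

OR ≈ 0.827

odds, aspirin users = 0.0970/0.9030 = 0.1074
odds, non-users = 0.1150/0.8850 = 0.1299
OR = 0.1074 / 0.1299 = 0.827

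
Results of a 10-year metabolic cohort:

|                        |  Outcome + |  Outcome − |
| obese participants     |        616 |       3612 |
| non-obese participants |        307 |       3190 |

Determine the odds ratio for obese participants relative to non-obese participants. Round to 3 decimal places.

OR = (616 × 3190) / (3612 × 307) = 1965040/1108884 ≈ 1.772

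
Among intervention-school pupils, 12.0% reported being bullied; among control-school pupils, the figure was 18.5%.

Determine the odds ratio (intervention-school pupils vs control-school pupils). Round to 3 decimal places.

OR ≈ 0.601

odds, intervention-school pupils = 0.1200/0.8800 = 0.1364
odds, control-school pupils = 0.1850/0.8150 = 0.2270
OR = 0.1364 / 0.2270 = 0.601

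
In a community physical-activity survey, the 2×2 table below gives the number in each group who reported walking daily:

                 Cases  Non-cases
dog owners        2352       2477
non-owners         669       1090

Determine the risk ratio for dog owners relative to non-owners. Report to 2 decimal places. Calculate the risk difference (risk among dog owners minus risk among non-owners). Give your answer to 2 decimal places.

RR = 1.28; RD = 0.11

risk, dog owners = 2352/4829 = 0.4871
risk, non-owners = 669/1759 = 0.3803
RR = 0.4871 / 0.3803 = 1.28
risk difference = 0.4871 − 0.3803 = 0.11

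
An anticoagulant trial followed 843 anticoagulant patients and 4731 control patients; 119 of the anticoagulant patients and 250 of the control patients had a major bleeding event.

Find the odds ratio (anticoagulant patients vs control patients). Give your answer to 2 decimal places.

OR = (119 × 4481) / (724 × 250) = 533239/181000 ≈ 2.95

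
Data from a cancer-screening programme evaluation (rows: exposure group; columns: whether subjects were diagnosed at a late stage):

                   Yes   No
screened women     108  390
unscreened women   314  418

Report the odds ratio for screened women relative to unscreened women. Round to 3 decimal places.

OR = (108 × 418) / (390 × 314) = 45144/122460 ≈ 0.369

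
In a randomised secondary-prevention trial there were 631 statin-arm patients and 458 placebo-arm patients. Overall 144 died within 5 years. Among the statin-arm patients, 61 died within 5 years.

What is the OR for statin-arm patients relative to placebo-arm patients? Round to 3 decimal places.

statin-arm patients without the outcome: 631 − 61 = 570
placebo-arm patients with the outcome: 144 − 61 = 83
placebo-arm patients without the outcome: 458 − 83 = 375
odds, statin-arm patients = 61/570 = 0.1070
odds, placebo-arm patients = 83/375 = 0.2213
OR = 0.1070 / 0.2213 = 0.484

OR = 0.484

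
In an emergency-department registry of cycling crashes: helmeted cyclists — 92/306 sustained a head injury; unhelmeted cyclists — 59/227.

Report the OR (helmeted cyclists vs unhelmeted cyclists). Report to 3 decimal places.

1.224

odds, helmeted cyclists = 92/214 = 0.4299
odds, unhelmeted cyclists = 59/168 = 0.3512
OR = 0.4299 / 0.3512 = 1.224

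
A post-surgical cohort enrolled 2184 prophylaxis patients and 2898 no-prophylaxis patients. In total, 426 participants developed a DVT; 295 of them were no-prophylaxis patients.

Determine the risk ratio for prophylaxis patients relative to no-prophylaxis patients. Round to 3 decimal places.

prophylaxis patients with the outcome: 426 − 295 = 131
prophylaxis patients without the outcome: 2184 − 131 = 2053
no-prophylaxis patients without the outcome: 2898 − 295 = 2603
risk, prophylaxis patients = 131/2184 = 0.0600
risk, no-prophylaxis patients = 295/2898 = 0.1018
RR = 0.0600 / 0.1018 = 0.589

0.589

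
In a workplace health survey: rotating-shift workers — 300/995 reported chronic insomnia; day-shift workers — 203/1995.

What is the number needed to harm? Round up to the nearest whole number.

risk, rotating-shift workers = 300/995 = 0.301508
risk, day-shift workers = 203/1995 = 0.101754
absolute risk difference = 0.199753
1 / 0.199753 = 5.006 → round up → 6

NNH = 6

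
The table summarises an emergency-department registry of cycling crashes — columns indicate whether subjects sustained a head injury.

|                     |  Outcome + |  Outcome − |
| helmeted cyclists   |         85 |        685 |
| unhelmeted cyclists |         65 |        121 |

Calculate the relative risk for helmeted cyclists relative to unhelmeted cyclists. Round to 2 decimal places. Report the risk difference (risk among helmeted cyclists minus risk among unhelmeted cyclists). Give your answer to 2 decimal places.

RR = 0.32; RD = -0.24

risk, helmeted cyclists = 85/770 = 0.1104
risk, unhelmeted cyclists = 65/186 = 0.3495
RR = 0.1104 / 0.3495 = 0.32
risk difference = 0.1104 − 0.3495 = -0.24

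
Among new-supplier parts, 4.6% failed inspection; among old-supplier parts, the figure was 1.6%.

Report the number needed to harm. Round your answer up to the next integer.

absolute risk difference = 0.030000
1 / 0.030000 = 33.333 → round up → 34

34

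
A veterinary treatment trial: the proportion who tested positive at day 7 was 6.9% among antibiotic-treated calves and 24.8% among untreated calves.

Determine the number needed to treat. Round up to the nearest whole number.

6

absolute risk difference = 0.179000
1 / 0.179000 = 5.587 → round up → 6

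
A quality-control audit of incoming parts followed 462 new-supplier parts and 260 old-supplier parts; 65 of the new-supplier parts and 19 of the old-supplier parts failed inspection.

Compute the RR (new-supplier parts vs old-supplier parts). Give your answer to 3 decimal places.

1.925

risk, new-supplier parts = 65/462 = 0.1407
risk, old-supplier parts = 19/260 = 0.0731
RR = 0.1407 / 0.0731 = 1.925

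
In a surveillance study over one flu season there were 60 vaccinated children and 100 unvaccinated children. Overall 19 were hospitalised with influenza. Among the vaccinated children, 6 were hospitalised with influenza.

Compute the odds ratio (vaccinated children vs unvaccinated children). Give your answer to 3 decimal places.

0.744

vaccinated children without the outcome: 60 − 6 = 54
unvaccinated children with the outcome: 19 − 6 = 13
unvaccinated children without the outcome: 100 − 13 = 87
OR = (6 × 87) / (54 × 13) = 522/702 ≈ 0.744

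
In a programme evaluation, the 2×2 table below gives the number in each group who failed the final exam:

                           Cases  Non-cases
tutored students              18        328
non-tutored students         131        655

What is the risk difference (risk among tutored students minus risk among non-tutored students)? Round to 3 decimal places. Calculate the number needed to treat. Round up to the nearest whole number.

RD = -0.115; NNT = 9

risk, tutored students = 18/346 = 0.0520
risk, non-tutored students = 131/786 = 0.1667
risk difference = 0.0520 − 0.1667 = -0.115
absolute risk difference = 0.114644
1 / 0.114644 = 8.723 → round up → 9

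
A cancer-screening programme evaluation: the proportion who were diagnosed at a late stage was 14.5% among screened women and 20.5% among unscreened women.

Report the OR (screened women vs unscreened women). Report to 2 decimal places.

odds, screened women = 0.1450/0.8550 = 0.1696
odds, unscreened women = 0.2050/0.7950 = 0.2579
OR = 0.1696 / 0.2579 = 0.66

OR: 0.66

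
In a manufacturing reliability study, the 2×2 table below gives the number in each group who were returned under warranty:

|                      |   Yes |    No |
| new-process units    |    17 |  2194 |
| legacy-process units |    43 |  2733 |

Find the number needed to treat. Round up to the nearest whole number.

risk, new-process units = 17/2211 = 0.007689
risk, legacy-process units = 43/2776 = 0.015490
absolute risk difference = 0.007801
1 / 0.007801 = 128.189 → round up → 129

129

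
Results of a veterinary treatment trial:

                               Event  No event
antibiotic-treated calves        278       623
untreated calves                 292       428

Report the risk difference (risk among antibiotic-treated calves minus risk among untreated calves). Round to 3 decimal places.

RD: -0.097

risk, antibiotic-treated calves = 278/901 = 0.3085
risk, untreated calves = 292/720 = 0.4056
risk difference = 0.3085 − 0.4056 = -0.097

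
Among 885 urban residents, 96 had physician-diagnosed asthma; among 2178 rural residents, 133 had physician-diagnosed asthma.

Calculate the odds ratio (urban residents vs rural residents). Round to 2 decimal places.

OR = (96 × 2045) / (789 × 133) = 196320/104937 ≈ 1.87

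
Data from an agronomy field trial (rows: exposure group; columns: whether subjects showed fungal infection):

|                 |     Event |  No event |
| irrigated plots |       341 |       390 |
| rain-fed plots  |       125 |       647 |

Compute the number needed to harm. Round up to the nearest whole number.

NNH: 4

risk, irrigated plots = 341/731 = 0.466484
risk, rain-fed plots = 125/772 = 0.161917
absolute risk difference = 0.304567
1 / 0.304567 = 3.283 → round up → 4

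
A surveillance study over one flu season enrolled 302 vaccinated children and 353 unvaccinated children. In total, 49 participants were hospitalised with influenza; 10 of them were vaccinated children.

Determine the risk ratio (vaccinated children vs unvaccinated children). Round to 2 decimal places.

RR = 0.30

vaccinated children without the outcome: 302 − 10 = 292
unvaccinated children with the outcome: 49 − 10 = 39
unvaccinated children without the outcome: 353 − 39 = 314
risk, vaccinated children = 10/302 = 0.03311
risk, unvaccinated children = 39/353 = 0.11048
RR = 0.03311 / 0.11048 = 0.30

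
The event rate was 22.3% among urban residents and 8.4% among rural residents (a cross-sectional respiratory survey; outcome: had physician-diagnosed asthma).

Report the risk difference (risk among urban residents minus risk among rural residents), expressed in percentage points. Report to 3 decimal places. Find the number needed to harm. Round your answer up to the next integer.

risk difference = 0.2230 − 0.0840 = 0.1390 → 13.900 percentage points
absolute risk difference = 0.139000
1 / 0.139000 = 7.194 → round up → 8

RD = 13.900; NNH = 8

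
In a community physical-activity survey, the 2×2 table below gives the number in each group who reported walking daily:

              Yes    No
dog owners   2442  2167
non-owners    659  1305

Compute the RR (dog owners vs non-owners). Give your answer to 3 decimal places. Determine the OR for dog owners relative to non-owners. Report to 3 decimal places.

RR = 1.579; OR = 2.232

risk, dog owners = 2442/4609 = 0.5298
risk, non-owners = 659/1964 = 0.3355
RR = 0.5298 / 0.3355 = 1.579
OR = (2442 × 1305) / (2167 × 659) = 3186810/1428053 ≈ 2.232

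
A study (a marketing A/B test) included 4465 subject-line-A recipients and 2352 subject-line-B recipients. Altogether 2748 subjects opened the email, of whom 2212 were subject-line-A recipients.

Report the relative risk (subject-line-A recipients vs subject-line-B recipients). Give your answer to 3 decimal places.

subject-line-A recipients without the outcome: 4465 − 2212 = 2253
subject-line-B recipients with the outcome: 2748 − 2212 = 536
subject-line-B recipients without the outcome: 2352 − 536 = 1816
risk, subject-line-A recipients = 2212/4465 = 0.4954
risk, subject-line-B recipients = 536/2352 = 0.2279
RR = 0.4954 / 0.2279 = 2.174

RR ≈ 2.174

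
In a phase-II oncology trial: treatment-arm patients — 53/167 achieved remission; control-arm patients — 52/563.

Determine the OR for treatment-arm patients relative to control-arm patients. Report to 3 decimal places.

OR = (53 × 511) / (114 × 52) = 27083/5928 ≈ 4.569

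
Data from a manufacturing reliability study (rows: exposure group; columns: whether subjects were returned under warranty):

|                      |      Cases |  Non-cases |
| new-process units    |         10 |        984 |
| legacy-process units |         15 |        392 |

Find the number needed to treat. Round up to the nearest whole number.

risk, new-process units = 10/994 = 0.010060
risk, legacy-process units = 15/407 = 0.036855
absolute risk difference = 0.026795
1 / 0.026795 = 37.320 → round up → 38

NNT ≈ 38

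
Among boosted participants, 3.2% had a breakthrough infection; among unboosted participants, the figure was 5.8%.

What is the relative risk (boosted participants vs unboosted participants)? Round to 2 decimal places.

RR = 0.03200 / 0.05800 = 0.55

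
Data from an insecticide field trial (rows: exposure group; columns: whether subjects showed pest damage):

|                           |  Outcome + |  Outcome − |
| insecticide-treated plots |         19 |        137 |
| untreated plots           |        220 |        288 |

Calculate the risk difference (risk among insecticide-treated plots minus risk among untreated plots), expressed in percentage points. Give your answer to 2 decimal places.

-31.13

risk, insecticide-treated plots = 19/156 = 0.1218
risk, untreated plots = 220/508 = 0.4331
risk difference = 0.1218 − 0.4331 = -0.3113 → -31.13 percentage points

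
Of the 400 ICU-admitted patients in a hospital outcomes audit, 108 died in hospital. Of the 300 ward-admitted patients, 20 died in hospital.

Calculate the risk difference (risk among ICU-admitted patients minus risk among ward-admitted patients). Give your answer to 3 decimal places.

RD: 0.203

risk, ICU-admitted patients = 108/400 = 0.2700
risk, ward-admitted patients = 20/300 = 0.0667
risk difference = 0.2700 − 0.0667 = 0.203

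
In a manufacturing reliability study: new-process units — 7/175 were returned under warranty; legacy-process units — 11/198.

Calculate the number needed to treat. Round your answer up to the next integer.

NNT = 65

risk, new-process units = 7/175 = 0.040000
risk, legacy-process units = 11/198 = 0.055556
absolute risk difference = 0.015556
1 / 0.015556 = 64.284 → round up → 65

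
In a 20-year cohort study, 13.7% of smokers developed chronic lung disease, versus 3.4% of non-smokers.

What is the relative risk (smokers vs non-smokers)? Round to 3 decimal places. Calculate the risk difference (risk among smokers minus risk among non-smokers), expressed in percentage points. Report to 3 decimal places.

RR = 4.029; RD = 10.300

RR = 0.13700 / 0.03400 = 4.029
risk difference = 0.13700 − 0.03400 = 0.10300 → 10.300 percentage points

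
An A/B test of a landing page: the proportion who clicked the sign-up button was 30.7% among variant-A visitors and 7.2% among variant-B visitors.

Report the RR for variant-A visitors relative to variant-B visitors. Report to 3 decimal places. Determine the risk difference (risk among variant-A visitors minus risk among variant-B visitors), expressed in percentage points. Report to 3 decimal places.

RR = 4.264; RD = 23.500

RR = 0.3070 / 0.0720 = 4.264
risk difference = 0.3070 − 0.0720 = 0.2350 → 23.500 percentage points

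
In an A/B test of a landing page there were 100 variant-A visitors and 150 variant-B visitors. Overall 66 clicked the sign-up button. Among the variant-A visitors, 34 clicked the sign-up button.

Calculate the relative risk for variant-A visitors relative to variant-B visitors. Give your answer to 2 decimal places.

variant-A visitors without the outcome: 100 − 34 = 66
variant-B visitors with the outcome: 66 − 34 = 32
variant-B visitors without the outcome: 150 − 32 = 118
risk, variant-A visitors = 34/100 = 0.3400
risk, variant-B visitors = 32/150 = 0.2133
RR = 0.3400 / 0.2133 = 1.59

RR: 1.59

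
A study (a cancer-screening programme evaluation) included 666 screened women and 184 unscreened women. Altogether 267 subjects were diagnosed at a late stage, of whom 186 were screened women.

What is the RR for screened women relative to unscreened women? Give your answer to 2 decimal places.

0.63

screened women without the outcome: 666 − 186 = 480
unscreened women with the outcome: 267 − 186 = 81
unscreened women without the outcome: 184 − 81 = 103
risk, screened women = 186/666 = 0.2793
risk, unscreened women = 81/184 = 0.4402
RR = 0.2793 / 0.4402 = 0.63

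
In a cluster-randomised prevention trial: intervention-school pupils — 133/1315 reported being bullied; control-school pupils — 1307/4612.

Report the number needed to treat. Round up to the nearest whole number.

6

risk, intervention-school pupils = 133/1315 = 0.101141
risk, control-school pupils = 1307/4612 = 0.283391
absolute risk difference = 0.182250
1 / 0.182250 = 5.487 → round up → 6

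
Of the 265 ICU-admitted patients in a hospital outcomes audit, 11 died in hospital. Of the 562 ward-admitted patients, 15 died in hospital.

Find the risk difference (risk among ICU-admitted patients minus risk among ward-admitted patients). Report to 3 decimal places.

risk, ICU-admitted patients = 11/265 = 0.04151
risk, ward-admitted patients = 15/562 = 0.02669
risk difference = 0.04151 − 0.02669 = 0.015

0.015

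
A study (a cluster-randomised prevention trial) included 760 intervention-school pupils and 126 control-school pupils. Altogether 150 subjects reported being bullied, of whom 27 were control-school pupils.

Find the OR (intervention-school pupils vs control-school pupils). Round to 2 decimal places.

OR: 0.71

intervention-school pupils with the outcome: 150 − 27 = 123
intervention-school pupils without the outcome: 760 − 123 = 637
control-school pupils without the outcome: 126 − 27 = 99
odds, intervention-school pupils = 123/637 = 0.1931
odds, control-school pupils = 27/99 = 0.2727
OR = 0.1931 / 0.2727 = 0.71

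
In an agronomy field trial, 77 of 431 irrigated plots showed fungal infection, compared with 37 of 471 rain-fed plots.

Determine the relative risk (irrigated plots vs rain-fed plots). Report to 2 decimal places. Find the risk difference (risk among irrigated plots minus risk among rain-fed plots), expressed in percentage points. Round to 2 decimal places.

RR = 2.27; RD = 10.01

risk, irrigated plots = 77/431 = 0.1787
risk, rain-fed plots = 37/471 = 0.0786
RR = 0.1787 / 0.0786 = 2.27
risk difference = 0.1787 − 0.0786 = 0.1001 → 10.01 percentage points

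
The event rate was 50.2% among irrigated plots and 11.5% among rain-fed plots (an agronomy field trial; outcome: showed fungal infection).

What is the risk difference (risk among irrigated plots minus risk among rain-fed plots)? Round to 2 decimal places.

risk difference = 0.5020 − 0.1150 = 0.39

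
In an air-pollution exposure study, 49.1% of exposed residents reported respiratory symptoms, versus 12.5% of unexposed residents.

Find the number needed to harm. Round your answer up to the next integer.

NNH ≈ 3

absolute risk difference = 0.366000
1 / 0.366000 = 2.732 → round up → 3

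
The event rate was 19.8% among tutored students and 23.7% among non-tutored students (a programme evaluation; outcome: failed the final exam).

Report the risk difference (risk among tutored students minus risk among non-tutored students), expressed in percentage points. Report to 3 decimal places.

risk difference = 0.1980 − 0.2370 = -0.0390 → -3.900 percentage points

RD ≈ -3.900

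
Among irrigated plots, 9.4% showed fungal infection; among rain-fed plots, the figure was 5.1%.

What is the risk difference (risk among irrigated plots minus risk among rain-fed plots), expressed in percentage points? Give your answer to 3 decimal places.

risk difference = 0.0940 − 0.0510 = 0.0430 → 4.300 percentage points

4.300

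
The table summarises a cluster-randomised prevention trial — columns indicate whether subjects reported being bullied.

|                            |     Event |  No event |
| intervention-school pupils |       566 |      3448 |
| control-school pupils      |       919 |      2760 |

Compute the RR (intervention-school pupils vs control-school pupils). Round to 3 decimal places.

RR: 0.564

risk, intervention-school pupils = 566/4014 = 0.1410
risk, control-school pupils = 919/3679 = 0.2498
RR = 0.1410 / 0.2498 = 0.564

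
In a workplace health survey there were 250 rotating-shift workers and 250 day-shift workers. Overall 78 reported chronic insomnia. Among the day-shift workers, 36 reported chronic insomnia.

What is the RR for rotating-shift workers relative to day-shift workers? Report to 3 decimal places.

rotating-shift workers with the outcome: 78 − 36 = 42
rotating-shift workers without the outcome: 250 − 42 = 208
day-shift workers without the outcome: 250 − 36 = 214
risk, rotating-shift workers = 42/250 = 0.1680
risk, day-shift workers = 36/250 = 0.1440
RR = 0.1680 / 0.1440 = 1.167

RR ≈ 1.167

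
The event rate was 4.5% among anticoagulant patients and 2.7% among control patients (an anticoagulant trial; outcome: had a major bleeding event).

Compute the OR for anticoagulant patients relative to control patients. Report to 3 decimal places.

odds, anticoagulant patients = 0.04500/0.95500 = 0.04712
odds, control patients = 0.02700/0.97300 = 0.02775
OR = 0.04712 / 0.02775 = 1.698

OR = 1.698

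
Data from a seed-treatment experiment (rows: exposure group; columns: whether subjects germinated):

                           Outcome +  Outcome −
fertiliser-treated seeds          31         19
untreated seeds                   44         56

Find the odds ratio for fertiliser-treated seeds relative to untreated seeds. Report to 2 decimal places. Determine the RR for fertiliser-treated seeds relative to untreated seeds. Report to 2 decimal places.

odds, fertiliser-treated seeds = 31/19 = 1.6316
odds, untreated seeds = 44/56 = 0.7857
OR = 1.6316 / 0.7857 = 2.08
risk, fertiliser-treated seeds = 31/50 = 0.6200
risk, untreated seeds = 44/100 = 0.4400
RR = 0.6200 / 0.4400 = 1.41

OR = 2.08; RR = 1.41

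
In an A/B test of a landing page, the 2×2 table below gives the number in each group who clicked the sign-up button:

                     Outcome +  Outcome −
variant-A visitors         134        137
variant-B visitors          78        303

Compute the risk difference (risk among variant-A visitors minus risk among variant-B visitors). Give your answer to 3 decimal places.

risk, variant-A visitors = 134/271 = 0.4945
risk, variant-B visitors = 78/381 = 0.2047
risk difference = 0.4945 − 0.2047 = 0.290

RD: 0.290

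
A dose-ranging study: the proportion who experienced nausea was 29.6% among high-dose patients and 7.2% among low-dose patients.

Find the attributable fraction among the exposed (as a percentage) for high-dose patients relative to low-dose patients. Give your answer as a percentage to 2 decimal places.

AR% = (0.2960 − 0.0720) / 0.2960 = 0.7568 → 75.68%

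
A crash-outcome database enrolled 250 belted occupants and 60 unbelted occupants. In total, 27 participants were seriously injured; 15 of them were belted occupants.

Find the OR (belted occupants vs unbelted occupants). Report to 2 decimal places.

belted occupants without the outcome: 250 − 15 = 235
unbelted occupants with the outcome: 27 − 15 = 12
unbelted occupants without the outcome: 60 − 12 = 48
OR = (15 × 48) / (235 × 12) = 720/2820 ≈ 0.26

0.26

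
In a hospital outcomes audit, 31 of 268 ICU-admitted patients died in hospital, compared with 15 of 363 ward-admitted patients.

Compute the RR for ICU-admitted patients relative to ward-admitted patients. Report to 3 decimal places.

risk, ICU-admitted patients = 31/268 = 0.11567
risk, ward-admitted patients = 15/363 = 0.04132
RR = 0.11567 / 0.04132 = 2.799

2.799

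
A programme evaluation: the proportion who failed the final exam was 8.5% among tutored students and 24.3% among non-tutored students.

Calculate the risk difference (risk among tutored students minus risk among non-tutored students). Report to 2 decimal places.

risk difference = 0.0850 − 0.2430 = -0.16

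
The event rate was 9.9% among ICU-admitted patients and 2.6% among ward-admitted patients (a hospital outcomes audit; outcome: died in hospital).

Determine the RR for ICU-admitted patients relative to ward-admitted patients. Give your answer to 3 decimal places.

RR = 0.09900 / 0.02600 = 3.808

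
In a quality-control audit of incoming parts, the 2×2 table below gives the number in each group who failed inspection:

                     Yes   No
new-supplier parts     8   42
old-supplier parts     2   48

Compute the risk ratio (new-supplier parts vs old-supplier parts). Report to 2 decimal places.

risk, new-supplier parts = 8/50 = 0.16000
risk, old-supplier parts = 2/50 = 0.04000
RR = 0.16000 / 0.04000 = 4.00

4.00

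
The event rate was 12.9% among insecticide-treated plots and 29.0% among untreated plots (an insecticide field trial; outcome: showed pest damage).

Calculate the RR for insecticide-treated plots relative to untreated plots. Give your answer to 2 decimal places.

RR = 0.1290 / 0.2900 = 0.44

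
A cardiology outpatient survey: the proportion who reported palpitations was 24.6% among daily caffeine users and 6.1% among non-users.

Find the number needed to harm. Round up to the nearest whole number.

6

absolute risk difference = 0.185000
1 / 0.185000 = 5.405 → round up → 6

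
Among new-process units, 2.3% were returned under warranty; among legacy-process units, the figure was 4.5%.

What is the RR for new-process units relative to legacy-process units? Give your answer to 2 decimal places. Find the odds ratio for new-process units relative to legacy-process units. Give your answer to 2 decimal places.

RR = 0.51; OR = 0.50

RR = 0.02300 / 0.04500 = 0.51
odds, new-process units = 0.02300/0.97700 = 0.02354
odds, legacy-process units = 0.04500/0.95500 = 0.04712
OR = 0.02354 / 0.04712 = 0.50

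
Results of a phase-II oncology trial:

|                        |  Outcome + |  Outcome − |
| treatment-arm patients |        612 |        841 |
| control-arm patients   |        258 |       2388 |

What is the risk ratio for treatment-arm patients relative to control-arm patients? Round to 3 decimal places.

4.320

risk, treatment-arm patients = 612/1453 = 0.4212
risk, control-arm patients = 258/2646 = 0.0975
RR = 0.4212 / 0.0975 = 4.320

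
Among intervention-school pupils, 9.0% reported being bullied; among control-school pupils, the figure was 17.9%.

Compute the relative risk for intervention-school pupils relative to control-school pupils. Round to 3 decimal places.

RR = 0.0900 / 0.1790 = 0.503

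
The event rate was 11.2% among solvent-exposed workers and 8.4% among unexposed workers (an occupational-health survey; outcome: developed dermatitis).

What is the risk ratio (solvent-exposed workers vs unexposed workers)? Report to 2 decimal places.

RR = 0.1120 / 0.0840 = 1.33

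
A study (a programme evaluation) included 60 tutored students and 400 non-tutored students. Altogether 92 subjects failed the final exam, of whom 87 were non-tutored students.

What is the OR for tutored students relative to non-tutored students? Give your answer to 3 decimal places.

0.327

tutored students with the outcome: 92 − 87 = 5
tutored students without the outcome: 60 − 5 = 55
non-tutored students without the outcome: 400 − 87 = 313
OR = (5 × 313) / (55 × 87) = 1565/4785 ≈ 0.327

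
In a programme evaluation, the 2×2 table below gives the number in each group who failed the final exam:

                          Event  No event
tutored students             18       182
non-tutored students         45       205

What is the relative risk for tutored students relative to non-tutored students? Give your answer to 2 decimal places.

risk, tutored students = 18/200 = 0.0900
risk, non-tutored students = 45/250 = 0.1800
RR = 0.0900 / 0.1800 = 0.50

0.50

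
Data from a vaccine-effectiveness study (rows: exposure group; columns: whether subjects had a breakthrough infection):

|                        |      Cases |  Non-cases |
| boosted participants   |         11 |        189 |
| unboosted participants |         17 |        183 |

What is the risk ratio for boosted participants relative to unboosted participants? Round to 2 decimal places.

RR = 0.65

risk, boosted participants = 11/200 = 0.0550
risk, unboosted participants = 17/200 = 0.0850
RR = 0.0550 / 0.0850 = 0.65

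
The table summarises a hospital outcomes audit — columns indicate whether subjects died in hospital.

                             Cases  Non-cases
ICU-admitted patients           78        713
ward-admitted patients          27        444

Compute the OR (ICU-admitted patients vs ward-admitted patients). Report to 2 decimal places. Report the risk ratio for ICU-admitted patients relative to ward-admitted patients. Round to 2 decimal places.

OR = 1.80; RR = 1.72

OR = (78 × 444) / (713 × 27) = 34632/19251 ≈ 1.80
risk, ICU-admitted patients = 78/791 = 0.0986
risk, ward-admitted patients = 27/471 = 0.0573
RR = 0.0986 / 0.0573 = 1.72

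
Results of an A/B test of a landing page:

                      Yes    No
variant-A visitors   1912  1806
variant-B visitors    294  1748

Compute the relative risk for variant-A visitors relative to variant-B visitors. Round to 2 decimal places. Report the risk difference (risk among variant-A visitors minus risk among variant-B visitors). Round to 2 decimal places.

risk, variant-A visitors = 1912/3718 = 0.5143
risk, variant-B visitors = 294/2042 = 0.1440
RR = 0.5143 / 0.1440 = 3.57
risk difference = 0.5143 − 0.1440 = 0.37

RR = 3.57; RD = 0.37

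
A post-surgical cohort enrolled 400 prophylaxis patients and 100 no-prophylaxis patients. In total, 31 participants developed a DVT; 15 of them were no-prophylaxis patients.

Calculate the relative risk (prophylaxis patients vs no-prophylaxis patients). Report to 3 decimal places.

0.267

prophylaxis patients with the outcome: 31 − 15 = 16
prophylaxis patients without the outcome: 400 − 16 = 384
no-prophylaxis patients without the outcome: 100 − 15 = 85
risk, prophylaxis patients = 16/400 = 0.04000
risk, no-prophylaxis patients = 15/100 = 0.15000
RR = 0.04000 / 0.15000 = 0.267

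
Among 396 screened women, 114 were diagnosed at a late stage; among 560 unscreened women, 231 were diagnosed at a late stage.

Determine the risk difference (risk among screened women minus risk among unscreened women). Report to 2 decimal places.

risk, screened women = 114/396 = 0.2879
risk, unscreened women = 231/560 = 0.4125
risk difference = 0.2879 − 0.4125 = -0.12

RD ≈ -0.12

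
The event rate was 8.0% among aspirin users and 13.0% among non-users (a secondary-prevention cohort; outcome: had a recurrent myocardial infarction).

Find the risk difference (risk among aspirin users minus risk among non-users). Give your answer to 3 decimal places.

risk difference = 0.0800 − 0.1300 = -0.050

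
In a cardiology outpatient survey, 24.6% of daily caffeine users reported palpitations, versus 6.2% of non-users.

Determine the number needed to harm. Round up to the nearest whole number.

NNH: 6

absolute risk difference = 0.184000
1 / 0.184000 = 5.435 → round up → 6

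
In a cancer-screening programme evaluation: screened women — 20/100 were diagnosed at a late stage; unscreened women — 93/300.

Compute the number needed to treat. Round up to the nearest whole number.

NNT: 10

risk, screened women = 20/100 = 0.200000
risk, unscreened women = 93/300 = 0.310000
absolute risk difference = 0.110000
1 / 0.110000 = 9.091 → round up → 10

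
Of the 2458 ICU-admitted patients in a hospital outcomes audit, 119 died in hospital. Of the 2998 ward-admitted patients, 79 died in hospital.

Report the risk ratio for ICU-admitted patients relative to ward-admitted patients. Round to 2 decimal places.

risk, ICU-admitted patients = 119/2458 = 0.04841
risk, ward-admitted patients = 79/2998 = 0.02635
RR = 0.04841 / 0.02635 = 1.84

RR: 1.84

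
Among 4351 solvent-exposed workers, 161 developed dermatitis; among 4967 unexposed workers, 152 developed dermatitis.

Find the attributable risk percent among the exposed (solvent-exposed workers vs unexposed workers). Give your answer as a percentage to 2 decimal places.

risk, solvent-exposed workers = 161/4351 = 0.03700
risk, unexposed workers = 152/4967 = 0.03060
AR% = (0.03700 − 0.03060) / 0.03700 = 0.1730 → 17.30%

AR% ≈ 17.30%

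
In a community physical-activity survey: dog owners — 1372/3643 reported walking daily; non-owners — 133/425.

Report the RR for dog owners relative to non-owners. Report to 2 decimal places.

risk, dog owners = 1372/3643 = 0.3766
risk, non-owners = 133/425 = 0.3129
RR = 0.3766 / 0.3129 = 1.20

RR = 1.20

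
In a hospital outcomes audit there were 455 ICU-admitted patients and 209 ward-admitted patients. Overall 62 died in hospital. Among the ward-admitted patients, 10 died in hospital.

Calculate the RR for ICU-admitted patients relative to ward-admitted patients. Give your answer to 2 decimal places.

2.39

ICU-admitted patients with the outcome: 62 − 10 = 52
ICU-admitted patients without the outcome: 455 − 52 = 403
ward-admitted patients without the outcome: 209 − 10 = 199
risk, ICU-admitted patients = 52/455 = 0.11429
risk, ward-admitted patients = 10/209 = 0.04785
RR = 0.11429 / 0.04785 = 2.39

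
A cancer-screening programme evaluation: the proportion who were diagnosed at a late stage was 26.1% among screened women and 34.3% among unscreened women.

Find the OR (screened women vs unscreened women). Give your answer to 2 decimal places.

OR = 0.68

odds, screened women = 0.2610/0.7390 = 0.3532
odds, unscreened women = 0.3430/0.6570 = 0.5221
OR = 0.3532 / 0.5221 = 0.68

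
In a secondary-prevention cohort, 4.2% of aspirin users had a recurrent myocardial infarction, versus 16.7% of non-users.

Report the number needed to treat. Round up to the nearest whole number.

NNT ≈ 8

absolute risk difference = 0.125000
1 / 0.125000 = 8.000 → round up → 8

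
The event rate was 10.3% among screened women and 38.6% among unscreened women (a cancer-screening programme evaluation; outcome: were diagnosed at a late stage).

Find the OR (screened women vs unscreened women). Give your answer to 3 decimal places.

OR = 0.183

odds, screened women = 0.1030/0.8970 = 0.1148
odds, unscreened women = 0.3860/0.6140 = 0.6287
OR = 0.1148 / 0.6287 = 0.183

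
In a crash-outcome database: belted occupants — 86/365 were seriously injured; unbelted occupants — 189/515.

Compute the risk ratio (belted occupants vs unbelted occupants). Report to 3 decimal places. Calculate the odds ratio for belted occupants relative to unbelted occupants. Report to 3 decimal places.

RR = 0.642; OR = 0.532

risk, belted occupants = 86/365 = 0.2356
risk, unbelted occupants = 189/515 = 0.3670
RR = 0.2356 / 0.3670 = 0.642
odds, belted occupants = 86/279 = 0.3082
odds, unbelted occupants = 189/326 = 0.5798
OR = 0.3082 / 0.5798 = 0.532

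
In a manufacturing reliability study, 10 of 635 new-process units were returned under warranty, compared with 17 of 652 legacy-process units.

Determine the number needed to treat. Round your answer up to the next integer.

97

risk, new-process units = 10/635 = 0.015748
risk, legacy-process units = 17/652 = 0.026074
absolute risk difference = 0.010326
1 / 0.010326 = 96.843 → round up → 97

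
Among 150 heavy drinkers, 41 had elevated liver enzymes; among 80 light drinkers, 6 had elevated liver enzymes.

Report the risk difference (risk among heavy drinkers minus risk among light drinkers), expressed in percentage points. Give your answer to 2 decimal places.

RD = 19.83

risk, heavy drinkers = 41/150 = 0.2733
risk, light drinkers = 6/80 = 0.0750
risk difference = 0.2733 − 0.0750 = 0.1983 → 19.83 percentage points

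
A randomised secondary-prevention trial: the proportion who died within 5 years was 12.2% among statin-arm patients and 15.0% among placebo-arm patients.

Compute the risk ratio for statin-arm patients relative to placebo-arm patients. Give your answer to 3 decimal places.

RR = 0.1220 / 0.1500 = 0.813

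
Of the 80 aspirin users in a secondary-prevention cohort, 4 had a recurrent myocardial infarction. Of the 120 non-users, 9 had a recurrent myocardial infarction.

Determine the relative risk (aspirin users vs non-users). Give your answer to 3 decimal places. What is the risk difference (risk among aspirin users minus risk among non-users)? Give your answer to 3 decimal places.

risk, aspirin users = 4/80 = 0.0500
risk, non-users = 9/120 = 0.0750
RR = 0.0500 / 0.0750 = 0.667
risk difference = 0.0500 − 0.0750 = -0.025

RR = 0.667; RD = -0.025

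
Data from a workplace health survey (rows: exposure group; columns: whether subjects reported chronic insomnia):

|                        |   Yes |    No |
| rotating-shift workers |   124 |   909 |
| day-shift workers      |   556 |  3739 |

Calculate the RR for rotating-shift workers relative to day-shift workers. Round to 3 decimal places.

RR = 0.927

risk, rotating-shift workers = 124/1033 = 0.1200
risk, day-shift workers = 556/4295 = 0.1295
RR = 0.1200 / 0.1295 = 0.927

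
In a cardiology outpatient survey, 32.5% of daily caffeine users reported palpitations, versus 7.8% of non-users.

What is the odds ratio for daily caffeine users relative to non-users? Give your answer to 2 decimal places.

odds, daily caffeine users = 0.3250/0.6750 = 0.4815
odds, non-users = 0.0780/0.9220 = 0.0846
OR = 0.4815 / 0.0846 = 5.69

OR: 5.69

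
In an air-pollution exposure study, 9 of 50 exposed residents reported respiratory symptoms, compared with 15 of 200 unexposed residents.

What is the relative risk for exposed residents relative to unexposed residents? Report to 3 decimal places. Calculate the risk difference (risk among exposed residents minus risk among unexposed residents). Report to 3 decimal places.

risk, exposed residents = 9/50 = 0.1800
risk, unexposed residents = 15/200 = 0.0750
RR = 0.1800 / 0.0750 = 2.400
risk difference = 0.1800 − 0.0750 = 0.105

RR = 2.400; RD = 0.105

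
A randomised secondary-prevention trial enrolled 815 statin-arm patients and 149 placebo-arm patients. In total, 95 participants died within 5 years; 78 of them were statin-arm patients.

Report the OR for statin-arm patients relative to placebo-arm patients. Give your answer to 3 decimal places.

OR ≈ 0.822

statin-arm patients without the outcome: 815 − 78 = 737
placebo-arm patients with the outcome: 95 − 78 = 17
placebo-arm patients without the outcome: 149 − 17 = 132
OR = (78 × 132) / (737 × 17) = 10296/12529 ≈ 0.822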